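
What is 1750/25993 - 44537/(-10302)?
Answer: 69157573/15751758 ≈ 4.3905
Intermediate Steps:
1750/25993 - 44537/(-10302) = 1750*(1/25993) - 44537*(-1/10302) = 1750/25993 + 44537/10302 = 69157573/15751758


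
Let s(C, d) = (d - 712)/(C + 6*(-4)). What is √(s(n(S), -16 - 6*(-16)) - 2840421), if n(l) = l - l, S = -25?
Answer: 4*I*√1597722/3 ≈ 1685.3*I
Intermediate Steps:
n(l) = 0
s(C, d) = (-712 + d)/(-24 + C) (s(C, d) = (-712 + d)/(C - 24) = (-712 + d)/(-24 + C))
√(s(n(S), -16 - 6*(-16)) - 2840421) = √((-712 + (-16 - 6*(-16)))/(-24 + 0) - 2840421) = √((-712 + (-16 + 96))/(-24) - 2840421) = √(-(-712 + 80)/24 - 2840421) = √(-1/24*(-632) - 2840421) = √(79/3 - 2840421) = √(-8521184/3) = 4*I*√1597722/3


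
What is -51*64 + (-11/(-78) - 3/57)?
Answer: -4837117/1482 ≈ -3263.9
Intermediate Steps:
-51*64 + (-11/(-78) - 3/57) = -3264 + (-11*(-1/78) - 3*1/57) = -3264 + (11/78 - 1/19) = -3264 + 131/1482 = -4837117/1482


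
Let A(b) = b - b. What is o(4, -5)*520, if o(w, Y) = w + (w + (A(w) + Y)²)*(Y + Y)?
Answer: -148720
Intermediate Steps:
A(b) = 0
o(w, Y) = w + 2*Y*(w + Y²) (o(w, Y) = w + (w + (0 + Y)²)*(Y + Y) = w + (w + Y²)*(2*Y) = w + 2*Y*(w + Y²))
o(4, -5)*520 = (4 + 2*(-5)³ + 2*(-5)*4)*520 = (4 + 2*(-125) - 40)*520 = (4 - 250 - 40)*520 = -286*520 = -148720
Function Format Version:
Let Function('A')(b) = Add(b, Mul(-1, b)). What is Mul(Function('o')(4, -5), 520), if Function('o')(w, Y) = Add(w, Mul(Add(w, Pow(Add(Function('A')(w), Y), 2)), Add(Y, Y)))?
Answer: -148720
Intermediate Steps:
Function('A')(b) = 0
Function('o')(w, Y) = Add(w, Mul(2, Y, Add(w, Pow(Y, 2)))) (Function('o')(w, Y) = Add(w, Mul(Add(w, Pow(Add(0, Y), 2)), Add(Y, Y))) = Add(w, Mul(Add(w, Pow(Y, 2)), Mul(2, Y))) = Add(w, Mul(2, Y, Add(w, Pow(Y, 2)))))
Mul(Function('o')(4, -5), 520) = Mul(Add(4, Mul(2, Pow(-5, 3)), Mul(2, -5, 4)), 520) = Mul(Add(4, Mul(2, -125), -40), 520) = Mul(Add(4, -250, -40), 520) = Mul(-286, 520) = -148720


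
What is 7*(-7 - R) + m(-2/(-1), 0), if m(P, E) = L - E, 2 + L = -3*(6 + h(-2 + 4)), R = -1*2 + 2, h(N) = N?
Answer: -75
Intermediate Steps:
R = 0 (R = -2 + 2 = 0)
L = -26 (L = -2 - 3*(6 + (-2 + 4)) = -2 - 3*(6 + 2) = -2 - 3*8 = -2 - 24 = -26)
m(P, E) = -26 - E
7*(-7 - R) + m(-2/(-1), 0) = 7*(-7 - 1*0) + (-26 - 1*0) = 7*(-7 + 0) + (-26 + 0) = 7*(-7) - 26 = -49 - 26 = -75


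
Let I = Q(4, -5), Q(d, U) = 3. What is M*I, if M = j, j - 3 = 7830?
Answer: 23499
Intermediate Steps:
j = 7833 (j = 3 + 7830 = 7833)
M = 7833
I = 3
M*I = 7833*3 = 23499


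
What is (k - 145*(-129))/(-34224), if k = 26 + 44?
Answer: -18775/34224 ≈ -0.54859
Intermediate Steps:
k = 70
(k - 145*(-129))/(-34224) = (70 - 145*(-129))/(-34224) = (70 + 18705)*(-1/34224) = 18775*(-1/34224) = -18775/34224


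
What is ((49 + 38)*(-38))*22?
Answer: -72732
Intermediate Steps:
((49 + 38)*(-38))*22 = (87*(-38))*22 = -3306*22 = -72732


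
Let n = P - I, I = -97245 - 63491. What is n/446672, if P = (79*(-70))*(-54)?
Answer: 114839/111668 ≈ 1.0284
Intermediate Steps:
P = 298620 (P = -5530*(-54) = 298620)
I = -160736
n = 459356 (n = 298620 - 1*(-160736) = 298620 + 160736 = 459356)
n/446672 = 459356/446672 = 459356*(1/446672) = 114839/111668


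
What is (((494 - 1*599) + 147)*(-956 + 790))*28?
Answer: -195216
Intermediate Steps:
(((494 - 1*599) + 147)*(-956 + 790))*28 = (((494 - 599) + 147)*(-166))*28 = ((-105 + 147)*(-166))*28 = (42*(-166))*28 = -6972*28 = -195216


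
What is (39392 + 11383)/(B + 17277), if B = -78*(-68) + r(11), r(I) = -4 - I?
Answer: 16925/7522 ≈ 2.2501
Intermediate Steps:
B = 5289 (B = -78*(-68) + (-4 - 1*11) = 5304 + (-4 - 11) = 5304 - 15 = 5289)
(39392 + 11383)/(B + 17277) = (39392 + 11383)/(5289 + 17277) = 50775/22566 = 50775*(1/22566) = 16925/7522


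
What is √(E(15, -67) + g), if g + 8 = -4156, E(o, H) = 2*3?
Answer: 3*I*√462 ≈ 64.483*I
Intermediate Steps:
E(o, H) = 6
g = -4164 (g = -8 - 4156 = -4164)
√(E(15, -67) + g) = √(6 - 4164) = √(-4158) = 3*I*√462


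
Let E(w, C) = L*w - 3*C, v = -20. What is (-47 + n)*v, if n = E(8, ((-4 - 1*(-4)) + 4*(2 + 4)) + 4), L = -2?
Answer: 2940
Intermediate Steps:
E(w, C) = -3*C - 2*w (E(w, C) = -2*w - 3*C = -3*C - 2*w)
n = -100 (n = -3*(((-4 - 1*(-4)) + 4*(2 + 4)) + 4) - 2*8 = -3*(((-4 + 4) + 4*6) + 4) - 16 = -3*((0 + 24) + 4) - 16 = -3*(24 + 4) - 16 = -3*28 - 16 = -84 - 16 = -100)
(-47 + n)*v = (-47 - 100)*(-20) = -147*(-20) = 2940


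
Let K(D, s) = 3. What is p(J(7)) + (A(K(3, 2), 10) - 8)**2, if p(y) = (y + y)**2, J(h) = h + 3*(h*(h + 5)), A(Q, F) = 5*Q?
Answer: 268373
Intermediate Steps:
J(h) = h + 3*h*(5 + h) (J(h) = h + 3*(h*(5 + h)) = h + 3*h*(5 + h))
p(y) = 4*y**2 (p(y) = (2*y)**2 = 4*y**2)
p(J(7)) + (A(K(3, 2), 10) - 8)**2 = 4*(7*(16 + 3*7))**2 + (5*3 - 8)**2 = 4*(7*(16 + 21))**2 + (15 - 8)**2 = 4*(7*37)**2 + 7**2 = 4*259**2 + 49 = 4*67081 + 49 = 268324 + 49 = 268373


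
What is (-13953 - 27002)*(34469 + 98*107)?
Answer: -1841132025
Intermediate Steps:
(-13953 - 27002)*(34469 + 98*107) = -40955*(34469 + 10486) = -40955*44955 = -1841132025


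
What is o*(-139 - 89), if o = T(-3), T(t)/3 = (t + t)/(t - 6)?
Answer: -456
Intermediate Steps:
T(t) = 6*t/(-6 + t) (T(t) = 3*((t + t)/(t - 6)) = 3*((2*t)/(-6 + t)) = 3*(2*t/(-6 + t)) = 6*t/(-6 + t))
o = 2 (o = 6*(-3)/(-6 - 3) = 6*(-3)/(-9) = 6*(-3)*(-⅑) = 2)
o*(-139 - 89) = 2*(-139 - 89) = 2*(-228) = -456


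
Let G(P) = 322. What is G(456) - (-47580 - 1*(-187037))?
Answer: -139135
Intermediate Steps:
G(456) - (-47580 - 1*(-187037)) = 322 - (-47580 - 1*(-187037)) = 322 - (-47580 + 187037) = 322 - 1*139457 = 322 - 139457 = -139135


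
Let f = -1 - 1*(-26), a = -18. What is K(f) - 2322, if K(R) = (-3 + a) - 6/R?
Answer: -58581/25 ≈ -2343.2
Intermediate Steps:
f = 25 (f = -1 + 26 = 25)
K(R) = -21 - 6/R (K(R) = (-3 - 18) - 6/R = -21 - 6/R)
K(f) - 2322 = (-21 - 6/25) - 2322 = -531/25 - 2322 = -58581/25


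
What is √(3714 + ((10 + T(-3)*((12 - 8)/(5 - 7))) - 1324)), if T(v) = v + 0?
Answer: √2406 ≈ 49.051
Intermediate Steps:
T(v) = v
√(3714 + ((10 + T(-3)*((12 - 8)/(5 - 7))) - 1324)) = √(3714 + ((10 - 3*(12 - 8)/(5 - 7)) - 1324)) = √(3714 + ((10 - 12/(-2)) - 1324)) = √(3714 + ((10 - 12*(-1)/2) - 1324)) = √(3714 + ((10 - 3*(-2)) - 1324)) = √(3714 + ((10 + 6) - 1324)) = √(3714 + (16 - 1324)) = √(3714 - 1308) = √2406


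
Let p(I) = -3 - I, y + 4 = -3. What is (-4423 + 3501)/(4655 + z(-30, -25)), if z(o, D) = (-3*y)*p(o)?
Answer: -461/2611 ≈ -0.17656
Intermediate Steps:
y = -7 (y = -4 - 3 = -7)
z(o, D) = -63 - 21*o (z(o, D) = (-3*(-7))*(-3 - o) = 21*(-3 - o) = -63 - 21*o)
(-4423 + 3501)/(4655 + z(-30, -25)) = (-4423 + 3501)/(4655 + (-63 - 21*(-30))) = -922/(4655 + (-63 + 630)) = -922/(4655 + 567) = -922/5222 = -922*1/5222 = -461/2611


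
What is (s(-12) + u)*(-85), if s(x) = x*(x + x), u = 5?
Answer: -24905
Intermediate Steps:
s(x) = 2*x**2 (s(x) = x*(2*x) = 2*x**2)
(s(-12) + u)*(-85) = (2*(-12)**2 + 5)*(-85) = (2*144 + 5)*(-85) = (288 + 5)*(-85) = 293*(-85) = -24905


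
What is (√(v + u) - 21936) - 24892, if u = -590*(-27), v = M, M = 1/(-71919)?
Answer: -46828 + √9155046324979/23973 ≈ -46702.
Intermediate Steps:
M = -1/71919 ≈ -1.3905e-5
v = -1/71919 ≈ -1.3905e-5
u = 15930
(√(v + u) - 21936) - 24892 = (√(-1/71919 + 15930) - 21936) - 24892 = (√(1145669669/71919) - 21936) - 24892 = (√9155046324979/23973 - 21936) - 24892 = (-21936 + √9155046324979/23973) - 24892 = -46828 + √9155046324979/23973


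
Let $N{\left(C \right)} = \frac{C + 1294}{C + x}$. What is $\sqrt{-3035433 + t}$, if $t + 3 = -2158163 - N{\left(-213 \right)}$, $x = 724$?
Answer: $\frac{9 i \sqrt{16742695270}}{511} \approx 2278.9 i$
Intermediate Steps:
$N{\left(C \right)} = \frac{1294 + C}{724 + C}$ ($N{\left(C \right)} = \frac{C + 1294}{C + 724} = \frac{1294 + C}{724 + C}$)
$t = - \frac{1102823907}{511}$ ($t = -3 - \left(2158163 + \frac{1294 - 213}{724 - 213}\right) = -3 - \left(2158163 + \frac{1}{511} \cdot 1081\right) = -3 - \frac{1102822374}{511} = - \frac{1102823907}{511} \approx -2.1582 \cdot 10^{6}$)
$\sqrt{-3035433 + t} = \sqrt{-3035433 - \frac{1102823907}{511}} = \sqrt{- \frac{2653930170}{511}} = \frac{9 i \sqrt{16742695270}}{511}$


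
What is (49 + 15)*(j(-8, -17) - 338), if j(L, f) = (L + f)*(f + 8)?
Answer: -7232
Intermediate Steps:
j(L, f) = (8 + f)*(L + f) (j(L, f) = (L + f)*(8 + f) = (8 + f)*(L + f))
(49 + 15)*(j(-8, -17) - 338) = (49 + 15)*(((-17)**2 + 8*(-8) + 8*(-17) - 8*(-17)) - 338) = 64*((289 - 64 - 136 + 136) - 338) = 64*(225 - 338) = 64*(-113) = -7232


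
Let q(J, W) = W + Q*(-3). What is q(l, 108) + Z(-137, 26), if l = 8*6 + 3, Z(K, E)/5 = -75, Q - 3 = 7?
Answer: -297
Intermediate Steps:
Q = 10 (Q = 3 + 7 = 10)
Z(K, E) = -375 (Z(K, E) = 5*(-75) = -375)
l = 51 (l = 48 + 3 = 51)
q(J, W) = -30 + W (q(J, W) = W + 10*(-3) = W - 30 = -30 + W)
q(l, 108) + Z(-137, 26) = (-30 + 108) - 375 = 78 - 375 = -297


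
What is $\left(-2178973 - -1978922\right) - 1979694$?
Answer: $-2179745$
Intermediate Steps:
$\left(-2178973 - -1978922\right) - 1979694 = \left(-2178973 + 1978922\right) - 1979694 = -200051 - 1979694 = -2179745$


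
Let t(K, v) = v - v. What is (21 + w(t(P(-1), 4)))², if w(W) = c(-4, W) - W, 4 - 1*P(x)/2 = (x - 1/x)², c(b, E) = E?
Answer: 441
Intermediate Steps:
P(x) = 8 - 2*(x - 1/x)²
t(K, v) = 0
w(W) = 0 (w(W) = W - W = 0)
(21 + w(t(P(-1), 4)))² = (21 + 0)² = 21² = 441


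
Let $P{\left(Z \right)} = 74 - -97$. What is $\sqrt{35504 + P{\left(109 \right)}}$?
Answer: $5 \sqrt{1427} \approx 188.88$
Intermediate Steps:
$P{\left(Z \right)} = 171$ ($P{\left(Z \right)} = 74 + 97 = 171$)
$\sqrt{35504 + P{\left(109 \right)}} = \sqrt{35504 + 171} = \sqrt{35675} = 5 \sqrt{1427}$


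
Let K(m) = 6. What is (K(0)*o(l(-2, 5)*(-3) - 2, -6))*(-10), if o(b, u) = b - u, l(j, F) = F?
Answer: 660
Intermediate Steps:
(K(0)*o(l(-2, 5)*(-3) - 2, -6))*(-10) = (6*((5*(-3) - 2) - 1*(-6)))*(-10) = (6*((-15 - 2) + 6))*(-10) = (6*(-17 + 6))*(-10) = (6*(-11))*(-10) = -66*(-10) = 660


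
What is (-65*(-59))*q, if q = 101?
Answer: 387335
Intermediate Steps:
(-65*(-59))*q = -65*(-59)*101 = 3835*101 = 387335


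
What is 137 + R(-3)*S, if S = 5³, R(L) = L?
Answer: -238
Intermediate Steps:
S = 125
137 + R(-3)*S = 137 - 3*125 = 137 - 375 = -238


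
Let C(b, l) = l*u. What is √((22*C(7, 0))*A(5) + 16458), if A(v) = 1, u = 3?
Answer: √16458 ≈ 128.29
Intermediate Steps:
C(b, l) = 3*l (C(b, l) = l*3 = 3*l)
√((22*C(7, 0))*A(5) + 16458) = √((22*(3*0))*1 + 16458) = √((22*0)*1 + 16458) = √(0*1 + 16458) = √(0 + 16458) = √16458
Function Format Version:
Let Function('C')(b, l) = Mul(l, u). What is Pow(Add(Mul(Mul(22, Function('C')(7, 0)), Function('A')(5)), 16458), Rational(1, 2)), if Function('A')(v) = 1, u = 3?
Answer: Pow(16458, Rational(1, 2)) ≈ 128.29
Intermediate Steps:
Function('C')(b, l) = Mul(3, l) (Function('C')(b, l) = Mul(l, 3) = Mul(3, l))
Pow(Add(Mul(Mul(22, Function('C')(7, 0)), Function('A')(5)), 16458), Rational(1, 2)) = Pow(Add(Mul(Mul(22, Mul(3, 0)), 1), 16458), Rational(1, 2)) = Pow(Add(Mul(Mul(22, 0), 1), 16458), Rational(1, 2)) = Pow(Add(Mul(0, 1), 16458), Rational(1, 2)) = Pow(Add(0, 16458), Rational(1, 2)) = Pow(16458, Rational(1, 2))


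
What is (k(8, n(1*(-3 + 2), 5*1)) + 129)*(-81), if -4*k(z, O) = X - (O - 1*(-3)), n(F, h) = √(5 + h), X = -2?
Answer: -42201/4 - 81*√10/4 ≈ -10614.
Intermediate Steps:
k(z, O) = 5/4 + O/4 (k(z, O) = -(-2 - (O - 1*(-3)))/4 = -(-2 - (O + 3))/4 = -(-2 - (3 + O))/4 = -(-2 + (-3 - O))/4 = -(-5 - O)/4 = 5/4 + O/4)
(k(8, n(1*(-3 + 2), 5*1)) + 129)*(-81) = ((5/4 + √(5 + 5*1)/4) + 129)*(-81) = ((5/4 + √(5 + 5)/4) + 129)*(-81) = ((5/4 + √10/4) + 129)*(-81) = (521/4 + √10/4)*(-81) = -42201/4 - 81*√10/4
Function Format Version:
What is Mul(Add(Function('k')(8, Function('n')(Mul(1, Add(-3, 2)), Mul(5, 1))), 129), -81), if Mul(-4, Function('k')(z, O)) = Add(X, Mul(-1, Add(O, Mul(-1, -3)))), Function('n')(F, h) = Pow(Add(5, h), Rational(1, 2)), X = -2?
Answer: Add(Rational(-42201, 4), Mul(Rational(-81, 4), Pow(10, Rational(1, 2)))) ≈ -10614.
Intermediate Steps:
Function('k')(z, O) = Add(Rational(5, 4), Mul(Rational(1, 4), O)) (Function('k')(z, O) = Mul(Rational(-1, 4), Add(-2, Mul(-1, Add(O, Mul(-1, -3))))) = Mul(Rational(-1, 4), Add(-2, Mul(-1, Add(O, 3)))) = Mul(Rational(-1, 4), Add(-2, Mul(-1, Add(3, O)))) = Mul(Rational(-1, 4), Add(-2, Add(-3, Mul(-1, O)))) = Mul(Rational(-1, 4), Add(-5, Mul(-1, O))) = Add(Rational(5, 4), Mul(Rational(1, 4), O)))
Mul(Add(Function('k')(8, Function('n')(Mul(1, Add(-3, 2)), Mul(5, 1))), 129), -81) = Mul(Add(Add(Rational(5, 4), Mul(Rational(1, 4), Pow(Add(5, Mul(5, 1)), Rational(1, 2)))), 129), -81) = Mul(Add(Add(Rational(5, 4), Mul(Rational(1, 4), Pow(Add(5, 5), Rational(1, 2)))), 129), -81) = Mul(Add(Add(Rational(5, 4), Mul(Rational(1, 4), Pow(10, Rational(1, 2)))), 129), -81) = Mul(Add(Rational(521, 4), Mul(Rational(1, 4), Pow(10, Rational(1, 2)))), -81) = Add(Rational(-42201, 4), Mul(Rational(-81, 4), Pow(10, Rational(1, 2))))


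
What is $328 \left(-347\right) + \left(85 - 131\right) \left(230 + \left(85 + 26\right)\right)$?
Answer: $-129502$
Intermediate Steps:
$328 \left(-347\right) + \left(85 - 131\right) \left(230 + \left(85 + 26\right)\right) = -113816 - 46 \left(230 + 111\right) = -113816 - 15686 = -129502$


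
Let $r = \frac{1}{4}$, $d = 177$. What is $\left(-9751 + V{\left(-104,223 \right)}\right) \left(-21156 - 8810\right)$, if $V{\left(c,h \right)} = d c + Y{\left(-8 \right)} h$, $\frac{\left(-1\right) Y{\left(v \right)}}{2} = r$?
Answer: $847153803$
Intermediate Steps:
$r = \frac{1}{4} \approx 0.25$
$Y{\left(v \right)} = - \frac{1}{2}$ ($Y{\left(v \right)} = \left(-2\right) \frac{1}{4} = - \frac{1}{2}$)
$V{\left(c,h \right)} = 177 c - \frac{h}{2}$
$\left(-9751 + V{\left(-104,223 \right)}\right) \left(-21156 - 8810\right) = \left(-9751 + \left(177 \left(-104\right) - \frac{223}{2}\right)\right) \left(-21156 - 8810\right) = \left(-9751 - \frac{37039}{2}\right) \left(-29966\right) = \left(- \frac{56541}{2}\right) \left(-29966\right) = 847153803$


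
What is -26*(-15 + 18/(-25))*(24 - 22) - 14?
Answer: 20086/25 ≈ 803.44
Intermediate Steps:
-26*(-15 + 18/(-25))*(24 - 22) - 14 = -26*(-15 + 18*(-1/25))*2 - 14 = -26*(-15 - 18/25)*2 - 14 = -(-10218)*2/25 - 14 = -26*(-786/25) - 14 = 20436/25 - 14 = 20086/25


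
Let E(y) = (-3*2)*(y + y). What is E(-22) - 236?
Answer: 28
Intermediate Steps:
E(y) = -12*y
E(-22) - 236 = -12*(-22) - 236 = 264 - 236 = 28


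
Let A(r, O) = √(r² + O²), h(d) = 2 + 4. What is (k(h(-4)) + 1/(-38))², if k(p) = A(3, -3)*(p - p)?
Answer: 1/1444 ≈ 0.00069252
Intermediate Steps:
h(d) = 6
A(r, O) = √(O² + r²)
k(p) = 0 (k(p) = √((-3)² + 3²)*(p - p) = √(9 + 9)*0 = √18*0 = (3*√2)*0 = 0)
(k(h(-4)) + 1/(-38))² = (0 + 1/(-38))² = (0 - 1/38)² = (-1/38)² = 1/1444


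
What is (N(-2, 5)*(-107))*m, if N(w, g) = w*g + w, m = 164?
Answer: 210576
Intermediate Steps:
N(w, g) = w + g*w (N(w, g) = g*w + w = w + g*w)
(N(-2, 5)*(-107))*m = (-2*(1 + 5)*(-107))*164 = (-2*6*(-107))*164 = -12*(-107)*164 = 1284*164 = 210576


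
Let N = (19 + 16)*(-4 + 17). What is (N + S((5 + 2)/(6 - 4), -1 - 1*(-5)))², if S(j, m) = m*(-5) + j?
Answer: 769129/4 ≈ 1.9228e+5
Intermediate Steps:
S(j, m) = j - 5*m (S(j, m) = -5*m + j = j - 5*m)
N = 455 (N = 35*13 = 455)
(N + S((5 + 2)/(6 - 4), -1 - 1*(-5)))² = (455 + ((5 + 2)/(6 - 4) - 5*(-1 - 1*(-5))))² = (455 + (7/2 - 5*(-1 + 5)))² = (455 + (7*(½) - 5*4))² = (455 + (7/2 - 20))² = (455 - 33/2)² = (877/2)² = 769129/4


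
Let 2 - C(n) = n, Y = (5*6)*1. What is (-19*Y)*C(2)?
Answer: 0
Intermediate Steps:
Y = 30 (Y = 30*1 = 30)
C(n) = 2 - n
(-19*Y)*C(2) = (-19*30)*(2 - 1*2) = -570*(2 - 2) = -570*0 = 0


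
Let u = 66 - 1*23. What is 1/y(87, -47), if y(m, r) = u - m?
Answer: -1/44 ≈ -0.022727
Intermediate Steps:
u = 43 (u = 66 - 23 = 43)
y(m, r) = 43 - m
1/y(87, -47) = 1/(43 - 1*87) = 1/(43 - 87) = 1/(-44) = -1/44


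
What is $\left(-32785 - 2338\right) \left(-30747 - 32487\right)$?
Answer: $2220967782$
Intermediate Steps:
$\left(-32785 - 2338\right) \left(-30747 - 32487\right) = \left(-35123\right) \left(-63234\right) = 2220967782$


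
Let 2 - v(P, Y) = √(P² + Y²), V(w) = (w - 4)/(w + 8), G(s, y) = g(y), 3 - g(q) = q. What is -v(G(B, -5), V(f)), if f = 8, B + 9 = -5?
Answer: -2 + 5*√41/4 ≈ 6.0039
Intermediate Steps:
B = -14 (B = -9 - 5 = -14)
g(q) = 3 - q
G(s, y) = 3 - y
V(w) = (-4 + w)/(8 + w)
v(P, Y) = 2 - √(P² + Y²)
-v(G(B, -5), V(f)) = -(2 - √((3 - 1*(-5))² + ((-4 + 8)/(8 + 8))²)) = -(2 - √((3 + 5)² + (4/16)²)) = -(2 - √(8² + ((1/16)*4)²)) = -(2 - √(64 + (¼)²)) = -(2 - √(64 + 1/16)) = -(2 - √(1025/16)) = -(2 - 5*√41/4) = -2 + 5*√41/4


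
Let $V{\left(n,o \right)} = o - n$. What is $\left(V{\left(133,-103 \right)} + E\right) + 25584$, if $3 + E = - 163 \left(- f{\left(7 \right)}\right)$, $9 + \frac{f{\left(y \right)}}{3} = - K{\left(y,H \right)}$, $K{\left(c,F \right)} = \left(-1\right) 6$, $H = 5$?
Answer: $23878$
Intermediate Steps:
$K{\left(c,F \right)} = -6$
$f{\left(y \right)} = -9$ ($f{\left(y \right)} = -27 + 3 \left(\left(-1\right) \left(-6\right)\right) = -27 + 3 \cdot 6 = -27 + 18 = -9$)
$E = -1470$ ($E = -3 - 163 \left(\left(-1\right) \left(-9\right)\right) = -3 - 1467 = -1470$)
$\left(V{\left(133,-103 \right)} + E\right) + 25584 = \left(\left(-103 - 133\right) - 1470\right) + 25584 = \left(-236 - 1470\right) + 25584 = -1706 + 25584 = 23878$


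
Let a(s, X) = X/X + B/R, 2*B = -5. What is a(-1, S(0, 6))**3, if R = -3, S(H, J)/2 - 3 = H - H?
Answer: 1331/216 ≈ 6.1620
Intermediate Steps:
B = -5/2 (B = (1/2)*(-5) = -5/2 ≈ -2.5000)
S(H, J) = 6 (S(H, J) = 6 + 2*(H - H) = 6 + 2*0 = 6 + 0 = 6)
a(s, X) = 11/6 (a(s, X) = X/X - 5/2/(-3) = 1 - 5/2*(-1/3) = 1 + 5/6 = 11/6)
a(-1, S(0, 6))**3 = (11/6)**3 = 1331/216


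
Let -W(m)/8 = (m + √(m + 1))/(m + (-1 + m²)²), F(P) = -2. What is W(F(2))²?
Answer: 192/49 - 256*I/49 ≈ 3.9184 - 5.2245*I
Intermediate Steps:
W(m) = -8*(m + √(1 + m))/(m + (-1 + m²)²) (W(m) = -8*(m + √(m + 1))/(m + (-1 + m²)²) = -8*(m + √(1 + m))/(m + (-1 + m²)²))
W(F(2))² = (8*(-1*(-2) - √(1 - 2))/(-2 + (-1 + (-2)²)²))² = (8*(2 - √(-1))/(-2 + (-1 + 4)²))² = (8*(2 - I)/(-2 + 3²))² = (8*(2 - I)/(-2 + 9))² = (8*(2 - I)/7)² = (8*(⅐)*(2 - I))² = (16/7 - 8*I/7)²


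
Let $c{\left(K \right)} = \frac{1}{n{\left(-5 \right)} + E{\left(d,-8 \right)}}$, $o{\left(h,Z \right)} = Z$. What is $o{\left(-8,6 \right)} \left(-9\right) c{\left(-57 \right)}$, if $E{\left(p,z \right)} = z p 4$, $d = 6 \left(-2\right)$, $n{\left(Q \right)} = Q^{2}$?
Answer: $- \frac{54}{409} \approx -0.13203$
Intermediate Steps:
$d = -12$
$E{\left(p,z \right)} = 4 p z$ ($E{\left(p,z \right)} = z 4 p = 4 p z$)
$c{\left(K \right)} = \frac{1}{409}$ ($c{\left(K \right)} = \frac{1}{\left(-5\right)^{2} + 4 \left(-12\right) \left(-8\right)} = \frac{1}{25 + 384} = \frac{1}{409}$)
$o{\left(-8,6 \right)} \left(-9\right) c{\left(-57 \right)} = 6 \left(-9\right) \frac{1}{409} = \left(-54\right) \frac{1}{409} = - \frac{54}{409}$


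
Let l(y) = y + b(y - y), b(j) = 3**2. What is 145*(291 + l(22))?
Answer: 46690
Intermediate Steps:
b(j) = 9
l(y) = 9 + y (l(y) = y + 9 = 9 + y)
145*(291 + l(22)) = 145*(291 + (9 + 22)) = 145*(291 + 31) = 145*322 = 46690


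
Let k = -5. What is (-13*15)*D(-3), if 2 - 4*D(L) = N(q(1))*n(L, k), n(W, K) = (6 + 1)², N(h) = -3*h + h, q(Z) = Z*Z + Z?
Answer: -19305/2 ≈ -9652.5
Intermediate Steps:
q(Z) = Z + Z² (q(Z) = Z² + Z = Z + Z²)
N(h) = -2*h
n(W, K) = 49 (n(W, K) = 7² = 49)
D(L) = 99/2 (D(L) = ½ - (-2*(1 + 1))*49/4 = ½ - (-2*2)*49/4 = ½ - (-1)*49 = ½ - ¼*(-196) = ½ + 49 = 99/2)
(-13*15)*D(-3) = -13*15*(99/2) = -195*99/2 = -19305/2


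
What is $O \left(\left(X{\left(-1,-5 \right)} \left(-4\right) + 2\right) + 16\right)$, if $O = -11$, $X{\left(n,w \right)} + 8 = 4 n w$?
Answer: $330$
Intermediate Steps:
$X{\left(n,w \right)} = -8 + 4 n w$
$O \left(\left(X{\left(-1,-5 \right)} \left(-4\right) + 2\right) + 16\right) = - 11 \left(\left(\left(-8 + 4 \left(-1\right) \left(-5\right)\right) \left(-4\right) + 2\right) + 16\right) = - 11 \left(\left(\left(-8 + 20\right) \left(-4\right) + 2\right) + 16\right) = - 11 \left(\left(12 \left(-4\right) + 2\right) + 16\right) = - 11 \left(\left(-48 + 2\right) + 16\right) = - 11 \left(-46 + 16\right) = \left(-11\right) \left(-30\right) = 330$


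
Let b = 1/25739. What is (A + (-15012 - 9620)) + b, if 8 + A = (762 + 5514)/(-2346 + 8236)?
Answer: -1867664615273/75801355 ≈ -24639.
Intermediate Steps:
b = 1/25739 ≈ 3.8852e-5
A = -20422/2945 (A = -8 + (762 + 5514)/(-2346 + 8236) = -8 + 6276/5890 = -8 + 6276*(1/5890) = -8 + 3138/2945 = -20422/2945 ≈ -6.9345)
(A + (-15012 - 9620)) + b = (-20422/2945 + (-15012 - 9620)) + 1/25739 = (-20422/2945 - 24632) + 1/25739 = -72561662/2945 + 1/25739 = -1867664615273/75801355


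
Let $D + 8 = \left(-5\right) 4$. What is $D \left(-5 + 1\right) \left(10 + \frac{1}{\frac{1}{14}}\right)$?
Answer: $2688$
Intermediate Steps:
$D = -28$ ($D = -8 - 20 = -28$)
$D \left(-5 + 1\right) \left(10 + \frac{1}{\frac{1}{14}}\right) = - 28 \left(-5 + 1\right) \left(10 + \frac{1}{\frac{1}{14}}\right) = - 28 \left(- 4 \left(10 + \frac{1}{\frac{1}{14}}\right)\right) = - 28 \left(- 4 \left(10 + 14\right)\right) = - 28 \left(\left(-4\right) 24\right) = \left(-28\right) \left(-96\right) = 2688$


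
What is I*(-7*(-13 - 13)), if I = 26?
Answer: 4732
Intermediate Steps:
I*(-7*(-13 - 13)) = 26*(-7*(-13 - 13)) = 26*(-7*(-26)) = 26*182 = 4732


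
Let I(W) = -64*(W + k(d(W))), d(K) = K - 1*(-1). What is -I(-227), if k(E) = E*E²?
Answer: -738777792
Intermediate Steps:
d(K) = 1 + K (d(K) = K + 1 = 1 + K)
k(E) = E³
I(W) = -64*W - 64*(1 + W)³ (I(W) = -64*(W + (1 + W)³) = -64*W - 64*(1 + W)³)
-I(-227) = -(-64*(-227) - 64*(1 - 227)³) = -(14528 - 64*(-226)³) = -(14528 - 64*(-11543176)) = -(14528 + 738763264) = -1*738777792 = -738777792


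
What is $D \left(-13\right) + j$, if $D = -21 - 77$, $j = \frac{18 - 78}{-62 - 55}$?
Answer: $\frac{49706}{39} \approx 1274.5$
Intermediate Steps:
$j = \frac{20}{39}$ ($j = - \frac{60}{-117} = \left(-60\right) \left(- \frac{1}{117}\right) = \frac{20}{39} \approx 0.51282$)
$D = -98$
$D \left(-13\right) + j = \left(-98\right) \left(-13\right) + \frac{20}{39} = 1274 + \frac{20}{39} = \frac{49706}{39}$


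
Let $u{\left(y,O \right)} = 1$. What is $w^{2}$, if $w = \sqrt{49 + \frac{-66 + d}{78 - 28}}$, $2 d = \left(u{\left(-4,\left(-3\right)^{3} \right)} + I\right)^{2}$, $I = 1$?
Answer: $\frac{1193}{25} \approx 47.72$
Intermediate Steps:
$d = 2$ ($d = \frac{\left(1 + 1\right)^{2}}{2} = \frac{2^{2}}{2} = \frac{1}{2} \cdot 4 = 2$)
$w = \frac{\sqrt{1193}}{5}$ ($w = \sqrt{49 + \frac{-66 + 2}{78 - 28}} = \sqrt{49 - \frac{64}{50}} = \sqrt{49 - \frac{32}{25}} = \sqrt{\frac{1193}{25}} = \frac{\sqrt{1193}}{5} \approx 6.908$)
$w^{2} = \left(\frac{\sqrt{1193}}{5}\right)^{2} = \frac{1193}{25}$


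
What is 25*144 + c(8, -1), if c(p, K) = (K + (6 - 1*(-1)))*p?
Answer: 3648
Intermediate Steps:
c(p, K) = p*(7 + K) (c(p, K) = (K + (6 + 1))*p = (K + 7)*p = (7 + K)*p = p*(7 + K))
25*144 + c(8, -1) = 25*144 + 8*(7 - 1) = 3600 + 8*6 = 3600 + 48 = 3648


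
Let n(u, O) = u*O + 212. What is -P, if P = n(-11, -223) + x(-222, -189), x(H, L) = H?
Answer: -2443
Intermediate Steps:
n(u, O) = 212 + O*u (n(u, O) = O*u + 212 = 212 + O*u)
P = 2443 (P = (212 - 223*(-11)) - 222 = (212 + 2453) - 222 = 2665 - 222 = 2443)
-P = -1*2443 = -2443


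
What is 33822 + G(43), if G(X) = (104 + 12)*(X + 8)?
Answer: 39738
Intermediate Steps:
G(X) = 928 + 116*X (G(X) = 116*(8 + X) = 928 + 116*X)
33822 + G(43) = 33822 + (928 + 116*43) = 33822 + (928 + 4988) = 33822 + 5916 = 39738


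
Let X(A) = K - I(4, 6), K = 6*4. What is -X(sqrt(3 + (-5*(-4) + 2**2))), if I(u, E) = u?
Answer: -20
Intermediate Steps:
K = 24
X(A) = 20 (X(A) = 24 - 1*4 = 24 - 4 = 20)
-X(sqrt(3 + (-5*(-4) + 2**2))) = -1*20 = -20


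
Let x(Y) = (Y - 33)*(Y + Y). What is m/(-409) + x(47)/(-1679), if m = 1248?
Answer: -2633636/686711 ≈ -3.8351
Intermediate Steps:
x(Y) = 2*Y*(-33 + Y) (x(Y) = (-33 + Y)*(2*Y) = 2*Y*(-33 + Y))
m/(-409) + x(47)/(-1679) = 1248/(-409) + (2*47*(-33 + 47))/(-1679) = 1248*(-1/409) + (2*47*14)*(-1/1679) = -1248/409 + 1316*(-1/1679) = -1248/409 - 1316/1679 = -2633636/686711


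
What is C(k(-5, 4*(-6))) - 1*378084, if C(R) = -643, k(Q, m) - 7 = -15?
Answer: -378727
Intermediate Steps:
k(Q, m) = -8 (k(Q, m) = 7 - 15 = -8)
C(k(-5, 4*(-6))) - 1*378084 = -643 - 1*378084 = -643 - 378084 = -378727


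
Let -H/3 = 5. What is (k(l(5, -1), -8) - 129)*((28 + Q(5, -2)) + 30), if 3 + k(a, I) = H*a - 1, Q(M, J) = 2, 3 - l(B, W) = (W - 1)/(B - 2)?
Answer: -11280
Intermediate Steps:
l(B, W) = 3 - (-1 + W)/(-2 + B) (l(B, W) = 3 - (W - 1)/(B - 2) = 3 - (-1 + W)/(-2 + B))
H = -15 (H = -3*5 = -15)
k(a, I) = -4 - 15*a (k(a, I) = -3 + (-15*a - 1) = -3 + (-1 - 15*a) = -4 - 15*a)
(k(l(5, -1), -8) - 129)*((28 + Q(5, -2)) + 30) = ((-4 - 15*(-5 - 1*(-1) + 3*5)/(-2 + 5)) - 129)*((28 + 2) + 30) = ((-4 - 15*(-5 + 1 + 15)/3) - 129)*(30 + 30) = ((-4 - 5*11) - 129)*60 = ((-4 - 15*11/3) - 129)*60 = ((-4 - 55) - 129)*60 = (-59 - 129)*60 = -188*60 = -11280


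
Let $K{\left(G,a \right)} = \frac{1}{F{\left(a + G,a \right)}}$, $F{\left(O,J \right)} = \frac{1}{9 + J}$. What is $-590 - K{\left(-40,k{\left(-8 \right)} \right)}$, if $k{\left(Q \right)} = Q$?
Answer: $-591$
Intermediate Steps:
$K{\left(G,a \right)} = 9 + a$ ($K{\left(G,a \right)} = \frac{1}{\frac{1}{9 + a}} = 9 + a$)
$-590 - K{\left(-40,k{\left(-8 \right)} \right)} = -590 - \left(9 - 8\right) = -590 - 1 = -591$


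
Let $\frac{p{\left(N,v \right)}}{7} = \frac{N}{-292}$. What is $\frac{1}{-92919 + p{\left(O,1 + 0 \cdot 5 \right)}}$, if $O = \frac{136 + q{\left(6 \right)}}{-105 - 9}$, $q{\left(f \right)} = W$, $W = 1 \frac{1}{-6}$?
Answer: $- \frac{199728}{18558520327} \approx -1.0762 \cdot 10^{-5}$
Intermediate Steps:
$W = - \frac{1}{6}$ ($W = 1 \left(- \frac{1}{6}\right) = - \frac{1}{6} \approx -0.16667$)
$q{\left(f \right)} = - \frac{1}{6}$
$O = - \frac{815}{684}$ ($O = \frac{136 - \frac{1}{6}}{-105 - 9} = \frac{815}{6 \left(-114\right)} = \frac{815}{6} \left(- \frac{1}{114}\right) = - \frac{815}{684} \approx -1.1915$)
$p{\left(N,v \right)} = - \frac{7 N}{292}$ ($p{\left(N,v \right)} = 7 \frac{N}{-292} = 7 N \left(- \frac{1}{292}\right) = 7 \left(- \frac{N}{292}\right) = - \frac{7 N}{292}$)
$\frac{1}{-92919 + p{\left(O,1 + 0 \cdot 5 \right)}} = \frac{1}{-92919 - - \frac{5705}{199728}} = \frac{1}{-92919 + \frac{5705}{199728}} = \frac{1}{- \frac{18558520327}{199728}} = - \frac{199728}{18558520327}$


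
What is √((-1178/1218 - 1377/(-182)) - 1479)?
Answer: I*√369153891834/15834 ≈ 38.372*I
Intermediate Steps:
√((-1178/1218 - 1377/(-182)) - 1479) = √((-1178*1/1218 - 1377*(-1/182)) - 1479) = √((-589/609 + 1377/182) - 1479) = √(104485/15834 - 1479) = √(-23314001/15834) = I*√369153891834/15834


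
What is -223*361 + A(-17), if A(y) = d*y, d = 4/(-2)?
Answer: -80469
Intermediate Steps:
d = -2 (d = 4*(-1/2) = -2)
A(y) = -2*y
-223*361 + A(-17) = -223*361 - 2*(-17) = -80503 + 34 = -80469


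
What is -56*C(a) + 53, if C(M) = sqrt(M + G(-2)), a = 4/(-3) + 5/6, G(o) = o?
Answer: 53 - 28*I*sqrt(10) ≈ 53.0 - 88.544*I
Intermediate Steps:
a = -1/2 (a = 4*(-1/3) + 5*(1/6) = -4/3 + 5/6 = -1/2 ≈ -0.50000)
C(M) = sqrt(-2 + M) (C(M) = sqrt(M - 2) = sqrt(-2 + M))
-56*C(a) + 53 = -56*sqrt(-2 - 1/2) + 53 = -28*I*sqrt(10) + 53 = 53 - 28*I*sqrt(10)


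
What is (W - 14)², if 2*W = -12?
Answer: 400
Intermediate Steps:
W = -6 (W = (½)*(-12) = -6)
(W - 14)² = (-6 - 14)² = (-20)² = 400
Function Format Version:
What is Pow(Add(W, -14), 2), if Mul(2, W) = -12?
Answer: 400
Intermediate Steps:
W = -6 (W = Mul(Rational(1, 2), -12) = -6)
Pow(Add(W, -14), 2) = Pow(Add(-6, -14), 2) = Pow(-20, 2) = 400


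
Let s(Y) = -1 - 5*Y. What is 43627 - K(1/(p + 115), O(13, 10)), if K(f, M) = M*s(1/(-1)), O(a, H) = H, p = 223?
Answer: 43587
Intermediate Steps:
K(f, M) = 4*M (K(f, M) = M*(-1 - 5/(-1)) = M*(-1 - 5*(-1)) = M*(-1 + 5) = M*4 = 4*M)
43627 - K(1/(p + 115), O(13, 10)) = 43627 - 4*10 = 43627 - 1*40 = 43627 - 40 = 43587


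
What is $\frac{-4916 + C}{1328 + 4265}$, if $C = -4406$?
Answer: $- \frac{9322}{5593} \approx -1.6667$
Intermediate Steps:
$\frac{-4916 + C}{1328 + 4265} = \frac{-4916 - 4406}{1328 + 4265} = - \frac{9322}{5593}$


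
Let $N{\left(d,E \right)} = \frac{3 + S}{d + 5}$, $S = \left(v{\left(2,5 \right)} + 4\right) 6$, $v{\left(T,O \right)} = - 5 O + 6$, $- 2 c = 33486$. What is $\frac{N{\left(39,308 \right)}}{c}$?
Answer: $\frac{29}{245564} \approx 0.0001181$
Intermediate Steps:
$c = -16743$ ($c = \left(- \frac{1}{2}\right) 33486 = -16743$)
$v{\left(T,O \right)} = 6 - 5 O$
$S = -90$ ($S = \left(\left(6 - 25\right) + 4\right) 6 = \left(-19 + 4\right) 6 = \left(-15\right) 6 = -90$)
$N{\left(d,E \right)} = - \frac{87}{5 + d}$ ($N{\left(d,E \right)} = \frac{3 - 90}{d + 5} = - \frac{87}{5 + d}$)
$\frac{N{\left(39,308 \right)}}{c} = \frac{\left(-87\right) \frac{1}{5 + 39}}{-16743} = - \frac{87}{44} \left(- \frac{1}{16743}\right) = \left(-87\right) \frac{1}{44} \left(- \frac{1}{16743}\right) = \left(- \frac{87}{44}\right) \left(- \frac{1}{16743}\right) = \frac{29}{245564}$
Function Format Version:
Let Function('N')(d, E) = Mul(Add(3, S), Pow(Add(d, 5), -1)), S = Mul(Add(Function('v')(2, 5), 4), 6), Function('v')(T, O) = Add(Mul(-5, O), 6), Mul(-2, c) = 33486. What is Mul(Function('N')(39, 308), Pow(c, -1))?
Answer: Rational(29, 245564) ≈ 0.00011810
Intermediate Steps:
c = -16743 (c = Mul(Rational(-1, 2), 33486) = -16743)
Function('v')(T, O) = Add(6, Mul(-5, O))
S = -90 (S = Mul(Add(Add(6, Mul(-5, 5)), 4), 6) = Mul(Add(Add(6, -25), 4), 6) = Mul(Add(-19, 4), 6) = Mul(-15, 6) = -90)
Function('N')(d, E) = Mul(-87, Pow(Add(5, d), -1)) (Function('N')(d, E) = Mul(Add(3, -90), Pow(Add(d, 5), -1)) = Mul(-87, Pow(Add(5, d), -1)))
Mul(Function('N')(39, 308), Pow(c, -1)) = Mul(Mul(-87, Pow(Add(5, 39), -1)), Pow(-16743, -1)) = Mul(Mul(-87, Pow(44, -1)), Rational(-1, 16743)) = Mul(Mul(-87, Rational(1, 44)), Rational(-1, 16743)) = Mul(Rational(-87, 44), Rational(-1, 16743)) = Rational(29, 245564)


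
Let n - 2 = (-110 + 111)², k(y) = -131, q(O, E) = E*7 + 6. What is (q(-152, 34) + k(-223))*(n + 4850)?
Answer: 548389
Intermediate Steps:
q(O, E) = 6 + 7*E (q(O, E) = 7*E + 6 = 6 + 7*E)
n = 3 (n = 2 + (-110 + 111)² = 2 + 1² = 2 + 1 = 3)
(q(-152, 34) + k(-223))*(n + 4850) = ((6 + 7*34) - 131)*(3 + 4850) = ((6 + 238) - 131)*4853 = (244 - 131)*4853 = 113*4853 = 548389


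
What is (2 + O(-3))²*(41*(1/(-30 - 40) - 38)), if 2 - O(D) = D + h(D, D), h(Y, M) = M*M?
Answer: -218202/35 ≈ -6234.3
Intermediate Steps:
h(Y, M) = M²
O(D) = 2 - D - D² (O(D) = 2 - (D + D²) = 2 + (-D - D²) = 2 - D - D²)
(2 + O(-3))²*(41*(1/(-30 - 40) - 38)) = (2 + (2 - 1*(-3) - 1*(-3)²))²*(41*(1/(-30 - 40) - 38)) = (2 + (2 + 3 - 1*9))²*(41*(1/(-70) - 38)) = (2 + (2 + 3 - 9))²*(41*(-1/70 - 38)) = (2 - 4)²*(41*(-2661/70)) = (-2)²*(-109101/70) = 4*(-109101/70) = -218202/35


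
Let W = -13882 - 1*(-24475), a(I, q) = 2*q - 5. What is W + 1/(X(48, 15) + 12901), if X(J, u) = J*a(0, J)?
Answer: 182930518/17269 ≈ 10593.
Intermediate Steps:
a(I, q) = -5 + 2*q
X(J, u) = J*(-5 + 2*J)
W = 10593 (W = -13882 + 24475 = 10593)
W + 1/(X(48, 15) + 12901) = 10593 + 1/(48*(-5 + 2*48) + 12901) = 10593 + 1/(48*(-5 + 96) + 12901) = 10593 + 1/(48*91 + 12901) = 10593 + 1/(4368 + 12901) = 10593 + 1/17269 = 182930518/17269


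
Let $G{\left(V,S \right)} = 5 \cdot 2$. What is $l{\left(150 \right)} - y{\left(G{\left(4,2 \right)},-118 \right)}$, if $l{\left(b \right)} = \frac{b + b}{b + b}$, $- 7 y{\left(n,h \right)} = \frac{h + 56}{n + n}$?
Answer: $\frac{39}{70} \approx 0.55714$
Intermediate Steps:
$G{\left(V,S \right)} = 10$
$y{\left(n,h \right)} = - \frac{56 + h}{14 n}$ ($y{\left(n,h \right)} = - \frac{\left(h + 56\right) \frac{1}{n + n}}{7} = - \frac{\left(56 + h\right) \frac{1}{2 n}}{7} = - \frac{\frac{1}{2} \frac{1}{n} \left(56 + h\right)}{7} = - \frac{56 + h}{14 n}$)
$l{\left(b \right)} = 1$ ($l{\left(b \right)} = \frac{2 b}{2 b} = 2 b \frac{1}{2 b} = 1$)
$l{\left(150 \right)} - y{\left(G{\left(4,2 \right)},-118 \right)} = 1 - \frac{-56 - -118}{14 \cdot 10} = 1 - \frac{1}{14} \cdot \frac{1}{10} \left(-56 + 118\right) = 1 - \frac{1}{14} \cdot \frac{1}{10} \cdot 62 = 1 - \frac{31}{70} = \frac{39}{70}$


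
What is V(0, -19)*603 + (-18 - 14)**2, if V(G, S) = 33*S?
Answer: -377057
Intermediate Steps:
V(0, -19)*603 + (-18 - 14)**2 = (33*(-19))*603 + (-18 - 14)**2 = -627*603 + (-32)**2 = -378081 + 1024 = -377057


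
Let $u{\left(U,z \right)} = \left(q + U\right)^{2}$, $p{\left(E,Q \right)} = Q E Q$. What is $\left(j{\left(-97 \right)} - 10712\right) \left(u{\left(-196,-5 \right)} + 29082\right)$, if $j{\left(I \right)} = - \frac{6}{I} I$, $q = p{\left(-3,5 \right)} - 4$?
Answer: $-1122249626$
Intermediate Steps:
$p{\left(E,Q \right)} = E Q^{2}$ ($p{\left(E,Q \right)} = E Q Q = E Q^{2}$)
$q = -79$ ($q = - 3 \cdot 5^{2} - 4 = \left(-3\right) 25 - 4 = -75 - 4 = -79$)
$j{\left(I \right)} = -6$
$u{\left(U,z \right)} = \left(-79 + U\right)^{2}$
$\left(j{\left(-97 \right)} - 10712\right) \left(u{\left(-196,-5 \right)} + 29082\right) = \left(-6 - 10712\right) \left(\left(79 - -196\right)^{2} + 29082\right) = - 10718 \left(\left(79 + 196\right)^{2} + 29082\right) = - 10718 \left(275^{2} + 29082\right) = - 10718 \left(75625 + 29082\right) = \left(-10718\right) 104707 = -1122249626$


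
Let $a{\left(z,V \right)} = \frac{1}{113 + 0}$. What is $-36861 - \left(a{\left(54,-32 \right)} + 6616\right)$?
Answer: $- \frac{4912902}{113} \approx -43477.0$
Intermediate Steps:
$a{\left(z,V \right)} = \frac{1}{113}$
$-36861 - \left(a{\left(54,-32 \right)} + 6616\right) = -36861 - \left(\frac{1}{113} + 6616\right) = -36861 - \frac{747609}{113} = - \frac{4912902}{113}$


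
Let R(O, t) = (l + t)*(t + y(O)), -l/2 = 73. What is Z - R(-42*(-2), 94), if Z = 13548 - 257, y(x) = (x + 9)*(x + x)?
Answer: 830627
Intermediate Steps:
y(x) = 2*x*(9 + x) (y(x) = (9 + x)*(2*x) = 2*x*(9 + x))
l = -146 (l = -2*73 = -146)
R(O, t) = (-146 + t)*(t + 2*O*(9 + O))
Z = 13291
Z - R(-42*(-2), 94) = 13291 - (94² - 146*94 - 292*(-42*(-2))*(9 - 42*(-2)) + 2*(-42*(-2))*94*(9 - 42*(-2))) = 13291 - (8836 - 13724 - 292*84*(9 + 84) + 2*84*94*(9 + 84)) = 13291 - (8836 - 13724 - 292*84*93 + 2*84*94*93) = 13291 - (8836 - 13724 - 2281104 + 1468656) = 13291 - 1*(-817336) = 13291 + 817336 = 830627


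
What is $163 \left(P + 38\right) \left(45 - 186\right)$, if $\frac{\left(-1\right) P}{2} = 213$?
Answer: $8917404$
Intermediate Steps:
$P = -426$ ($P = \left(-2\right) 213 = -426$)
$163 \left(P + 38\right) \left(45 - 186\right) = 163 \left(-426 + 38\right) \left(45 - 186\right) = 163 \left(\left(-388\right) \left(-141\right)\right) = 163 \cdot 54708 = 8917404$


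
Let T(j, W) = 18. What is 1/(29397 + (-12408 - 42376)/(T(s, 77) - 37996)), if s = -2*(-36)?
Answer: 18989/558247025 ≈ 3.4015e-5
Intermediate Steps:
s = 72
1/(29397 + (-12408 - 42376)/(T(s, 77) - 37996)) = 1/(29397 + (-12408 - 42376)/(18 - 37996)) = 1/(29397 - 54784/(-37978)) = 1/(29397 - 54784*(-1/37978)) = 1/(29397 + 27392/18989) = 1/(558247025/18989) = 18989/558247025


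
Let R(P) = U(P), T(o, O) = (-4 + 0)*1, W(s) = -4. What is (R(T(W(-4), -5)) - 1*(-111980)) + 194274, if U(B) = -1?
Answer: 306253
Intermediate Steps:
T(o, O) = -4 (T(o, O) = -4*1 = -4)
R(P) = -1
(R(T(W(-4), -5)) - 1*(-111980)) + 194274 = (-1 - 1*(-111980)) + 194274 = (-1 + 111980) + 194274 = 111979 + 194274 = 306253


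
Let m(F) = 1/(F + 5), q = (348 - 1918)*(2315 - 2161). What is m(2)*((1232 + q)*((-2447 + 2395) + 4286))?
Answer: -145497176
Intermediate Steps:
q = -241780 (q = -1570*154 = -241780)
m(F) = 1/(5 + F)
m(2)*((1232 + q)*((-2447 + 2395) + 4286)) = ((1232 - 241780)*((-2447 + 2395) + 4286))/(5 + 2) = (-240548*(-52 + 4286))/7 = (-240548*4234)/7 = (1/7)*(-1018480232) = -145497176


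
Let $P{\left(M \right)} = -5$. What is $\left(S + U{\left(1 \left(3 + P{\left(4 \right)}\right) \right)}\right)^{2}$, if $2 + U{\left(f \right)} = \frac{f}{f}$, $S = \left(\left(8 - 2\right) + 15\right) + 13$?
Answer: $1089$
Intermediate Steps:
$S = 34$ ($S = \left(\left(8 - 2\right) + 15\right) + 13 = \left(6 + 15\right) + 13 = 21 + 13 = 34$)
$U{\left(f \right)} = -1$ ($U{\left(f \right)} = -2 + \frac{f}{f} = -2 + 1 = -1$)
$\left(S + U{\left(1 \left(3 + P{\left(4 \right)}\right) \right)}\right)^{2} = \left(34 - 1\right)^{2} = 33^{2} = 1089$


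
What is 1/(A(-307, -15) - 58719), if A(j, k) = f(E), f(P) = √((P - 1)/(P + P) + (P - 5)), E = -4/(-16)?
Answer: -234876/13791683869 - 10*I/13791683869 ≈ -1.703e-5 - 7.2507e-10*I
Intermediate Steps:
E = ¼ (E = -4*(-1/16) = ¼ ≈ 0.25000)
f(P) = √(-5 + P + (-1 + P)/(2*P)) (f(P) = √((-1 + P)/((2*P)) + (-5 + P)) = √((-1 + P)*(1/(2*P)) + (-5 + P)) = √((-1 + P)/(2*P) + (-5 + P)) = √(-5 + P + (-1 + P)/(2*P)))
A(j, k) = 5*I/2 (A(j, k) = √(-18 - 2/¼ + 4*(¼))/2 = √(-18 - 2*4 + 1)/2 = √(-18 - 8 + 1)/2 = √(-25)/2 = (5*I)/2 = 5*I/2)
1/(A(-307, -15) - 58719) = 1/(5*I/2 - 58719) = 1/(-58719 + 5*I/2) = 4*(-58719 - 5*I/2)/13791683869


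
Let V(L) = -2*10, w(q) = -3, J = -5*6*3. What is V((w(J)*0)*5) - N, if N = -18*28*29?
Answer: 14596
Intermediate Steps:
J = -90 (J = -30*3 = -90)
V(L) = -20
N = -14616 (N = -504*29 = -14616)
V((w(J)*0)*5) - N = -20 - 1*(-14616) = -20 + 14616 = 14596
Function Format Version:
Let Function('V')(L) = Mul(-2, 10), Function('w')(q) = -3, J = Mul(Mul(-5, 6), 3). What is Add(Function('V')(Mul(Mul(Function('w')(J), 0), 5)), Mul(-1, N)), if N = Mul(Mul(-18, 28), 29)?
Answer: 14596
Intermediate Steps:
J = -90 (J = Mul(-30, 3) = -90)
Function('V')(L) = -20
N = -14616 (N = Mul(-504, 29) = -14616)
Add(Function('V')(Mul(Mul(Function('w')(J), 0), 5)), Mul(-1, N)) = Add(-20, Mul(-1, -14616)) = Add(-20, 14616) = 14596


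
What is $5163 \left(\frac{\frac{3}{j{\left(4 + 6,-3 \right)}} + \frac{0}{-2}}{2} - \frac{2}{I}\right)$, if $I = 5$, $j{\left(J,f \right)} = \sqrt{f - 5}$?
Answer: $- \frac{10326}{5} - \frac{15489 i \sqrt{2}}{8} \approx -2065.2 - 2738.1 i$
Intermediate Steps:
$j{\left(J,f \right)} = \sqrt{-5 + f}$
$5163 \left(\frac{\frac{3}{j{\left(4 + 6,-3 \right)}} + \frac{0}{-2}}{2} - \frac{2}{I}\right) = 5163 \left(\frac{\frac{3}{\sqrt{-5 - 3}} + \frac{0}{-2}}{2} - \frac{2}{5}\right) = 5163 \left(\left(\frac{3}{\sqrt{-8}} + 0 \left(- \frac{1}{2}\right)\right) \frac{1}{2} - \frac{2}{5}\right) = 5163 \left(\left(\frac{3}{2 i \sqrt{2}} + 0\right) \frac{1}{2} - \frac{2}{5}\right) = 5163 \left(\left(3 \left(- \frac{i \sqrt{2}}{4}\right) + 0\right) \frac{1}{2} - \frac{2}{5}\right) = 5163 \left(\left(- \frac{3 i \sqrt{2}}{4} + 0\right) \frac{1}{2} - \frac{2}{5}\right) = 5163 \left(- \frac{3 i \sqrt{2}}{4} \cdot \frac{1}{2} - \frac{2}{5}\right) = 5163 \left(- \frac{3 i \sqrt{2}}{8} - \frac{2}{5}\right) = 5163 \left(- \frac{2}{5} - \frac{3 i \sqrt{2}}{8}\right) = - \frac{10326}{5} - \frac{15489 i \sqrt{2}}{8}$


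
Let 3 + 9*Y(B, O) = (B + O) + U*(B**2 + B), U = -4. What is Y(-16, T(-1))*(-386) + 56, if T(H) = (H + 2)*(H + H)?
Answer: 42130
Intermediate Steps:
T(H) = 2*H*(2 + H) (T(H) = (2 + H)*(2*H) = 2*H*(2 + H))
Y(B, O) = -1/3 - 4*B**2/9 - B/3 + O/9 (Y(B, O) = -1/3 + ((B + O) - 4*(B**2 + B))/9 = -1/3 + ((B + O) - 4*(B + B**2))/9 = -1/3 + ((B + O) + (-4*B - 4*B**2))/9 = -1/3 + (O - 4*B**2 - 3*B)/9 = -1/3 + (-4*B**2/9 - B/3 + O/9) = -1/3 - 4*B**2/9 - B/3 + O/9)
Y(-16, T(-1))*(-386) + 56 = (-1/3 - 4/9*(-16)**2 - 1/3*(-16) + (2*(-1)*(2 - 1))/9)*(-386) + 56 = (-1/3 - 4/9*256 + 16/3 + (2*(-1)*1)/9)*(-386) + 56 = (-1/3 - 1024/9 + 16/3 + (1/9)*(-2))*(-386) + 56 = (-1/3 - 1024/9 + 16/3 - 2/9)*(-386) + 56 = -109*(-386) + 56 = 42074 + 56 = 42130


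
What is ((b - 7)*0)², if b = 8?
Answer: 0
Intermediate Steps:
((b - 7)*0)² = ((8 - 7)*0)² = (1*0)² = 0² = 0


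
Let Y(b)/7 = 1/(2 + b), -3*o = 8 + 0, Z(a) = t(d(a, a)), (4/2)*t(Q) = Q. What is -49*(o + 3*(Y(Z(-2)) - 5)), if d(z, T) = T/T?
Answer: 6811/15 ≈ 454.07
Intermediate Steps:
d(z, T) = 1
t(Q) = Q/2
Z(a) = 1/2 (Z(a) = (1/2)*1 = 1/2)
o = -8/3 (o = -(8 + 0)/3 = -1/3*8 = -8/3 ≈ -2.6667)
Y(b) = 7/(2 + b)
-49*(o + 3*(Y(Z(-2)) - 5)) = -49*(-8/3 + 3*(7/(2 + 1/2) - 5)) = -49*(-8/3 + 3*(7/(5/2) - 5)) = -49*(-8/3 + 3*(7*(2/5) - 5)) = -49*(-8/3 + 3*(14/5 - 5)) = -49*(-8/3 + 3*(-11/5)) = -49*(-8/3 - 33/5) = -49*(-139/15) = 6811/15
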